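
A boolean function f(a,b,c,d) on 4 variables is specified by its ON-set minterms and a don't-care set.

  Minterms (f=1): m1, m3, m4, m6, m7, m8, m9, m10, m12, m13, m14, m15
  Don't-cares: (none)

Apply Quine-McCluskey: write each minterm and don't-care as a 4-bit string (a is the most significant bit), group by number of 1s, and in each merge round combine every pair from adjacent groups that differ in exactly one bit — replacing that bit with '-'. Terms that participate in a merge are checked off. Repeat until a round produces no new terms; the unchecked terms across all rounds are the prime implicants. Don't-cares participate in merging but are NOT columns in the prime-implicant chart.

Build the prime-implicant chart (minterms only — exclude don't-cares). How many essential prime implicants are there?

[col 0] 0001*, 0011*, 0100*, 0110*, 0111*, 1000*, 1001*, 1010*, 1100*, 1101*, 1110*, 1111*
[col 1] -001, -100*, -110*, -111*, 0-11, 00-1, 01-0*, 011-*, 1-00*, 1-01*, 1-10*, 10-0*, 100-*, 11-0*, 11-1*, 110-*, 111-*
[col 2] -1-0, -11-, 1--0, 1-0-, 11--
Prime implicants: -001, -1-0, -11-, 0-11, 00-1, 1--0, 1-0-, 11--
PI chart (minterm → PIs covering it):
  1 | -001,00-1
  3 | 0-11,00-1
  4 | -1-0  (sole → essential)
  6 | -1-0,-11-
  7 | -11-,0-11
  8 | 1--0,1-0-
  9 | -001,1-0-
  10 | 1--0  (sole → essential)
  12 | -1-0,1--0,1-0-,11--
  13 | 1-0-,11--
  14 | -1-0,-11-,1--0,11--
  15 | -11-,11--
Essential prime implicants: -1-0, 1--0

2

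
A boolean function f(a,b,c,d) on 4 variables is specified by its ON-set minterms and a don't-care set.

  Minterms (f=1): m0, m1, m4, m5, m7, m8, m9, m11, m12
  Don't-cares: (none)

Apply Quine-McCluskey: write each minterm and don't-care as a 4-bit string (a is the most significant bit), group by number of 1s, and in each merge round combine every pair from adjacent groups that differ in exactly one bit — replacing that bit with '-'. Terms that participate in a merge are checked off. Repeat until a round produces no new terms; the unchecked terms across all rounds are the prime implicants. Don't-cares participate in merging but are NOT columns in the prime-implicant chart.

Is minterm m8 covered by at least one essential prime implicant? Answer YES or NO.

Round 0: 0000✓ 0001✓ 0100✓ 0101✓ 0111✓ 1000✓ 1001✓ 1011✓ 1100✓
Round 1: -000✓ -001✓ -100✓ 0-00✓ 0-01✓ 000-✓ 01-1 010-✓ 1-00✓ 10-1 100-✓
Round 2: --00 -00- 0-0-
PIs = {--00, -00-, 0-0-, 01-1, 10-1}
Coverage chart:
  m0: --00,-00-,0-0-
  m1: -00-,0-0-
  m4: --00,0-0-
  m5: 0-0-,01-1
  m7: 01-1 ←essential
  m8: --00,-00-
  m9: -00-,10-1
  m11: 10-1 ←essential
  m12: --00 ←essential
Essential: --00, 01-1, 10-1

YES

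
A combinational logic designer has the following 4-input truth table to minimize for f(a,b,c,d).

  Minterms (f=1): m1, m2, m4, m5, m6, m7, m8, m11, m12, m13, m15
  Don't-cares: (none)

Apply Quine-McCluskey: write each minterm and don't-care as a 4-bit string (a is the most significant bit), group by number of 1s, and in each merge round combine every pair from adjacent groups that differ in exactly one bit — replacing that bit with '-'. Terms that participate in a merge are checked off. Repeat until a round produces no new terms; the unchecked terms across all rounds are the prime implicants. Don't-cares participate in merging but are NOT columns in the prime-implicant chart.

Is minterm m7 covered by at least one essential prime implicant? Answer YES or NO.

Round 0: 0001✓ 0010✓ 0100✓ 0101✓ 0110✓ 0111✓ 1000✓ 1011✓ 1100✓ 1101✓ 1111✓
Round 1: -100✓ -101✓ -111✓ 0-01 0-10 01-0✓ 01-1✓ 010-✓ 011-✓ 1-00 1-11 11-1✓ 110-✓
Round 2: -1-1 -10- 01--
PIs = {-1-1, -10-, 0-01, 0-10, 01--, 1-00, 1-11}
Coverage chart:
  m1: 0-01 ←essential
  m2: 0-10 ←essential
  m4: -10-,01--
  m5: -1-1,-10-,0-01,01--
  m6: 0-10,01--
  m7: -1-1,01--
  m8: 1-00 ←essential
  m11: 1-11 ←essential
  m12: -10-,1-00
  m13: -1-1,-10-
  m15: -1-1,1-11
Essential: 0-01, 0-10, 1-00, 1-11

NO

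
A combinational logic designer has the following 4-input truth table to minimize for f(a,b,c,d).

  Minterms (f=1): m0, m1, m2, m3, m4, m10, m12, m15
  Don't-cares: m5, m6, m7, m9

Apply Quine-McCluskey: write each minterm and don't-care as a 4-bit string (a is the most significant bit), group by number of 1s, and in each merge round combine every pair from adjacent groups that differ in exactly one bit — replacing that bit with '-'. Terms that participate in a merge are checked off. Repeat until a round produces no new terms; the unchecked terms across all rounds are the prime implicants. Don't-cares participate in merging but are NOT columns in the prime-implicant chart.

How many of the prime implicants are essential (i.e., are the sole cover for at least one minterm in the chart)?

4

Round 0: 0000✓ 0001✓ 0010✓ 0011✓ 0100✓ 0101✓ 0110✓ 0111✓ 1001✓ 1010✓ 1100✓ 1111✓
Round 1: -001 -010 -100 -111 0-00✓ 0-01✓ 0-10✓ 0-11✓ 00-0✓ 00-1✓ 000-✓ 001-✓ 01-0✓ 01-1✓ 010-✓ 011-✓
Round 2: 0--0✓ 0--1✓ 0-0-✓ 0-1-✓ 00--✓ 01--✓
Round 3: 0---
PIs = {-001, -010, -100, -111, 0---}
Coverage chart:
  m0: 0--- ←essential
  m1: -001,0---
  m2: -010,0---
  m3: 0--- ←essential
  m4: -100,0---
  m10: -010 ←essential
  m12: -100 ←essential
  m15: -111 ←essential
Essential: -010, -100, -111, 0---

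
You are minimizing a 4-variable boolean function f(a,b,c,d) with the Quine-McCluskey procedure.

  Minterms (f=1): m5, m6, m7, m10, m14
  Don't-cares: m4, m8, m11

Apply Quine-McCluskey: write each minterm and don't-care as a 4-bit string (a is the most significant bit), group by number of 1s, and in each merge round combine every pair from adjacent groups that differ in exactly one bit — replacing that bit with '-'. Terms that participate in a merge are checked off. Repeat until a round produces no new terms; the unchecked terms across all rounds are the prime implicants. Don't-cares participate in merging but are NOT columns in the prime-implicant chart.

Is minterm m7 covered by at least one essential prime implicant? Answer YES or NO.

YES

Round 0: 0100✓ 0101✓ 0110✓ 0111✓ 1000✓ 1010✓ 1011✓ 1110✓
Round 1: -110 01-0✓ 01-1✓ 010-✓ 011-✓ 1-10 10-0 101-
Round 2: 01--
PIs = {-110, 01--, 1-10, 10-0, 101-}
Coverage chart:
  m5: 01-- ←essential
  m6: -110,01--
  m7: 01-- ←essential
  m10: 1-10,10-0,101-
  m14: -110,1-10
Essential: 01--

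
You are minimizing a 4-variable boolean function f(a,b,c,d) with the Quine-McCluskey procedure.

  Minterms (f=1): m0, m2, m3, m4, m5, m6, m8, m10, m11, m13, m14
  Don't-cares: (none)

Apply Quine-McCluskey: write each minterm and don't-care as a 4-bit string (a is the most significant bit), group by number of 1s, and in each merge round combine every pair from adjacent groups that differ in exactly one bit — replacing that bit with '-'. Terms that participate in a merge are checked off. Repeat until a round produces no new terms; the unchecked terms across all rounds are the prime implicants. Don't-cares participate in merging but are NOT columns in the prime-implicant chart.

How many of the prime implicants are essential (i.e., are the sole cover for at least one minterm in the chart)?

4

size-2^0 implicants → 0000(✓)  0010(✓)  0011(✓)  0100(✓)  0101(✓)  0110(✓)  1000(✓)  1010(✓)  1011(✓)  1101(✓)  1110(✓)
size-2^1 implicants → -000(✓)  -010(✓)  -011(✓)  -101  -110(✓)  0-00(✓)  0-10(✓)  00-0(✓)  001-(✓)  01-0(✓)  010-  1-10(✓)  10-0(✓)  101-(✓)
size-2^2 implicants → --10  -0-0  -01-  0--0
Unchecked terms (primes): --10, -0-0, -01-, -101, 0--0, 010-
Minterm coverage:
  m0 ⊆ -0-0,0--0
  m2 ⊆ --10,-0-0,-01-,0--0
  m3 ⊆ -01- [E]
  m4 ⊆ 0--0,010-
  m5 ⊆ -101,010-
  m6 ⊆ --10,0--0
  m8 ⊆ -0-0 [E]
  m10 ⊆ --10,-0-0,-01-
  m11 ⊆ -01- [E]
  m13 ⊆ -101 [E]
  m14 ⊆ --10 [E]
E = {--10, -0-0, -01-, -101}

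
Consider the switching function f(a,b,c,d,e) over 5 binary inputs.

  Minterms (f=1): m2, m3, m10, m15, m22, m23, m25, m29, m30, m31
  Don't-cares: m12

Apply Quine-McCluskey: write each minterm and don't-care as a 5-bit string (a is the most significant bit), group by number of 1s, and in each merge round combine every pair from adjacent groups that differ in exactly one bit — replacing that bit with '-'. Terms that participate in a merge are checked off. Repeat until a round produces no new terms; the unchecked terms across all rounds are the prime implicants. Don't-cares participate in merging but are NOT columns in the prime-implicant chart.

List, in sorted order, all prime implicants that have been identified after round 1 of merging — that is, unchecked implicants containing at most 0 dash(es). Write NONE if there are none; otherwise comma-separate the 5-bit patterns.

01100

Round 0: 00010✓ 00011✓ 01010✓ 01100 01111✓ 10110✓ 10111✓ 11001✓ 11101✓ 11110✓ 11111✓
Round 1: -1111 0-010 0001- 1-110✓ 1-111✓ 1011-✓ 11-01 111-1 1111-✓
Round 2: 1-11-
PIs = {-1111, 0-010, 0001-, 01100, 1-11-, 11-01, 111-1}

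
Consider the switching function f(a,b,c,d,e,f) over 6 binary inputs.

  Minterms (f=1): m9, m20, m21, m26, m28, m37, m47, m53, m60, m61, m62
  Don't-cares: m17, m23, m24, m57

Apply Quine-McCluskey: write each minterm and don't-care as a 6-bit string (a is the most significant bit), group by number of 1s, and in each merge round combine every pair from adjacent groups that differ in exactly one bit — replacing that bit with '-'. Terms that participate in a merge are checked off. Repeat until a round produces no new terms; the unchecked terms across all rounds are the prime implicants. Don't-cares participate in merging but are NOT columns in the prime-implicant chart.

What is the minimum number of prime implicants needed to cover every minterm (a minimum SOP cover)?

8

[col 0] 001001, 010001*, 010100*, 010101*, 010111*, 011000*, 011010*, 011100*, 100101*, 101111, 110101*, 111001*, 111100*, 111101*, 111110*
[col 1] -10101, -11100, 01-100, 010-01, 0101-1, 01010-, 011-00, 0110-0, 1-0101, 11-101, 111-01, 1111-0, 11110-
Prime implicants: -10101, -11100, 001001, 01-100, 010-01, 0101-1, 01010-, 011-00, 0110-0, 1-0101, 101111, 11-101, 111-01, 1111-0, 11110-
PI chart (minterm → PIs covering it):
  9 | 001001  (sole → essential)
  20 | 01-100,01010-
  21 | -10101,010-01,0101-1,01010-
  26 | 0110-0  (sole → essential)
  28 | -11100,01-100,011-00
  37 | 1-0101  (sole → essential)
  47 | 101111  (sole → essential)
  53 | -10101,1-0101,11-101
  60 | -11100,1111-0,11110-
  61 | 11-101,111-01,11110-
  62 | 1111-0  (sole → essential)
Essential prime implicants: 001001, 0110-0, 1-0101, 101111, 1111-0
Petrick residual → -10101, 01-100, 11-101
Minimum SOP uses 8 PIs: bc'de'f + a'b'cd'e'f + a'bde'f' + a'bcd'f' + ac'de'f + ab'cdef + abde'f + abcdf'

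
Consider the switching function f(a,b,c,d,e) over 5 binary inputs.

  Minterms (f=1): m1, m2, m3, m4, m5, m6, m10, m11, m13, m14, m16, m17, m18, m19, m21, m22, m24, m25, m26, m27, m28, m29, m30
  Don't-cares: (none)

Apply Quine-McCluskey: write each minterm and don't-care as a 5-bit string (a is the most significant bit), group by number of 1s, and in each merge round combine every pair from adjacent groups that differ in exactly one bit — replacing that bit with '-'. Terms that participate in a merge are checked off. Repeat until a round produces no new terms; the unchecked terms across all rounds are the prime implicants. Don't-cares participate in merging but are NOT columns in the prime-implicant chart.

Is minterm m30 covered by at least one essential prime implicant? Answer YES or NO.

YES

[col 0] 00001*, 00010*, 00011*, 00100*, 00101*, 00110*, 01010*, 01011*, 01101*, 01110*, 10000*, 10001*, 10010*, 10011*, 10101*, 10110*, 11000*, 11001*, 11010*, 11011*, 11100*, 11101*, 11110*
[col 1] -0001*, -0010*, -0011*, -0101*, -0110*, -1010*, -1011*, -1101*, -1110*, 0-010*, 0-011*, 0-101*, 0-110*, 00-01*, 00-10*, 000-1*, 0001-*, 001-0, 0010-, 01-10*, 0101-*, 1-000*, 1-001*, 1-010*, 1-011*, 1-101*, 1-110*, 10-01*, 10-10*, 100-0*, 100-1*, 1000-*, 1001-*, 11-00*, 11-01*, 11-10*, 110-0*, 110-1*, 1100-*, 1101-*, 111-0*, 1110-*
[col 2] --010*, --011*, --101, --110*, -0-01, -0-10*, -00-1, -001-*, -1-10*, -101-*, 0--10*, 0-01-*, 1--01, 1--10*, 1-0-0*, 1-0-1*, 1-00-*, 1-01-*, 100--*, 11--0, 11-0-, 110--*
[col 3] ---10, --01-, 1-0--
Prime implicants: ---10, --01-, --101, -0-01, -00-1, 001-0, 0010-, 1--01, 1-0--, 11--0, 11-0-
PI chart (minterm → PIs covering it):
  1 | -0-01,-00-1
  2 | ---10,--01-
  3 | --01-,-00-1
  4 | 001-0,0010-
  5 | --101,-0-01,0010-
  6 | ---10,001-0
  10 | ---10,--01-
  11 | --01-  (sole → essential)
  13 | --101  (sole → essential)
  14 | ---10  (sole → essential)
  16 | 1-0--  (sole → essential)
  17 | -0-01,-00-1,1--01,1-0--
  18 | ---10,--01-,1-0--
  19 | --01-,-00-1,1-0--
  21 | --101,-0-01,1--01
  22 | ---10  (sole → essential)
  24 | 1-0--,11--0,11-0-
  25 | 1--01,1-0--,11-0-
  26 | ---10,--01-,1-0--,11--0
  27 | --01-,1-0--
  28 | 11--0,11-0-
  29 | --101,1--01,11-0-
  30 | ---10,11--0
Essential prime implicants: ---10, --01-, --101, 1-0--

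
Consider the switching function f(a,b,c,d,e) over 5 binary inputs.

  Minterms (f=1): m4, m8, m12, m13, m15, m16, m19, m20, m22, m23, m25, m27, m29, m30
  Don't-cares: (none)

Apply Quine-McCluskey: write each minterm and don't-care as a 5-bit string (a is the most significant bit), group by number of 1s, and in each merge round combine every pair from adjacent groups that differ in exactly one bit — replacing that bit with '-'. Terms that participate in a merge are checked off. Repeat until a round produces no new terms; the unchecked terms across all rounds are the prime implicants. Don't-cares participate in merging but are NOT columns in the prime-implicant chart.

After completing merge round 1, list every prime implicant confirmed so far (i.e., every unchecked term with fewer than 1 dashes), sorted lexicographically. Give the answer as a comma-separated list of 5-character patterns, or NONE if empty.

size-2^0 implicants → 00100(✓)  01000(✓)  01100(✓)  01101(✓)  01111(✓)  10000(✓)  10011(✓)  10100(✓)  10110(✓)  10111(✓)  11001(✓)  11011(✓)  11101(✓)  11110(✓)
size-2^1 implicants → -0100  -1101  0-100  01-00  011-1  0110-  1-011  1-110  10-00  10-11  101-0  1011-  11-01  110-1
Unchecked terms (primes): -0100, -1101, 0-100, 01-00, 011-1, 0110-, 1-011, 1-110, 10-00, 10-11, 101-0, 1011-, 11-01, 110-1

NONE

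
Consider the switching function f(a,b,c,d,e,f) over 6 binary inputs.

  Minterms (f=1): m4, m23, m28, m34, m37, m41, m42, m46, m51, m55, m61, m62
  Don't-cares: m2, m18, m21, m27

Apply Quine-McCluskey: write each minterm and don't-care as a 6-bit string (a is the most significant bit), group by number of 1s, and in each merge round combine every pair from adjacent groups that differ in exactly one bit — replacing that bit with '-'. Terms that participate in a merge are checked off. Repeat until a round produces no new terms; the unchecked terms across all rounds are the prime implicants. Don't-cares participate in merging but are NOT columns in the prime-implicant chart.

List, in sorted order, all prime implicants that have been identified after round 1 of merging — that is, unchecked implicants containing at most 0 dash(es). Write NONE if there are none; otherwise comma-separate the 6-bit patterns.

000100, 011011, 011100, 100101, 101001, 111101

size-2^0 implicants → 000010(✓)  000100  010010(✓)  010101(✓)  010111(✓)  011011  011100  100010(✓)  100101  101001  101010(✓)  101110(✓)  110011(✓)  110111(✓)  111101  111110(✓)
size-2^1 implicants → -00010  -10111  0-0010  0101-1  1-1110  10-010  101-10  110-11
Unchecked terms (primes): -00010, -10111, 0-0010, 000100, 0101-1, 011011, 011100, 1-1110, 10-010, 100101, 101-10, 101001, 110-11, 111101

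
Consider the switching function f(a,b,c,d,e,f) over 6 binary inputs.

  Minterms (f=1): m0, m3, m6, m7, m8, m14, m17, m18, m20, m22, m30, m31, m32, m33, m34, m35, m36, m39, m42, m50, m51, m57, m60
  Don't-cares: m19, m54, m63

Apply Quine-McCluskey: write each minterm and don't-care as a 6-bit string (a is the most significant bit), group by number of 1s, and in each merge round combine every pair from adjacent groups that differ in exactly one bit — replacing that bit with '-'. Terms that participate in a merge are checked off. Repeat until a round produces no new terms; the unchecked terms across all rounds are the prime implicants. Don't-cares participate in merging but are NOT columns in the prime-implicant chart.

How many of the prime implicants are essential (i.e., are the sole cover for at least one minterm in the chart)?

size-2^0 implicants → 000000(✓)  000011(✓)  000110(✓)  000111(✓)  001000(✓)  001110(✓)  010001(✓)  010010(✓)  010011(✓)  010100(✓)  010110(✓)  011110(✓)  011111(✓)  100000(✓)  100001(✓)  100010(✓)  100011(✓)  100100(✓)  100111(✓)  101010(✓)  110010(✓)  110011(✓)  110110(✓)  111001  111100  111111(✓)
size-2^1 implicants → -00000  -00011(✓)  -00111(✓)  -10010(✓)  -10011(✓)  -10110(✓)  -11111  0-0011(✓)  0-0110(✓)  0-1110(✓)  00-000  00-110(✓)  000-11(✓)  00011-  01-110(✓)  010-10(✓)  0100-1  01001-(✓)  0101-0  01111-  1-0010(✓)  1-0011(✓)  10-010  100-00  100-11(✓)  1000-0(✓)  1000-1(✓)  10000-(✓)  10001-(✓)  110-10(✓)  11001-(✓)
size-2^2 implicants → --0011  -00-11  -10-10  -1001-  0--110  1-001-  1000--
Unchecked terms (primes): --0011, -00-11, -00000, -10-10, -1001-, -11111, 0--110, 00-000, 00011-, 0100-1, 0101-0, 01111-, 1-001-, 10-010, 100-00, 1000--, 111001, 111100
Minterm coverage:
  m0 ⊆ -00000,00-000
  m3 ⊆ --0011,-00-11
  m6 ⊆ 0--110,00011-
  m7 ⊆ -00-11,00011-
  m8 ⊆ 00-000 [E]
  m14 ⊆ 0--110 [E]
  m17 ⊆ 0100-1 [E]
  m18 ⊆ -10-10,-1001-
  m20 ⊆ 0101-0 [E]
  m22 ⊆ -10-10,0--110,0101-0
  m30 ⊆ 0--110,01111-
  m31 ⊆ -11111,01111-
  m32 ⊆ -00000,100-00,1000--
  m33 ⊆ 1000-- [E]
  m34 ⊆ 1-001-,10-010,1000--
  m35 ⊆ --0011,-00-11,1-001-,1000--
  m36 ⊆ 100-00 [E]
  m39 ⊆ -00-11 [E]
  m42 ⊆ 10-010 [E]
  m50 ⊆ -10-10,-1001-,1-001-
  m51 ⊆ --0011,-1001-,1-001-
  m57 ⊆ 111001 [E]
  m60 ⊆ 111100 [E]
E = {-00-11, 0--110, 00-000, 0100-1, 0101-0, 10-010, 100-00, 1000--, 111001, 111100}

10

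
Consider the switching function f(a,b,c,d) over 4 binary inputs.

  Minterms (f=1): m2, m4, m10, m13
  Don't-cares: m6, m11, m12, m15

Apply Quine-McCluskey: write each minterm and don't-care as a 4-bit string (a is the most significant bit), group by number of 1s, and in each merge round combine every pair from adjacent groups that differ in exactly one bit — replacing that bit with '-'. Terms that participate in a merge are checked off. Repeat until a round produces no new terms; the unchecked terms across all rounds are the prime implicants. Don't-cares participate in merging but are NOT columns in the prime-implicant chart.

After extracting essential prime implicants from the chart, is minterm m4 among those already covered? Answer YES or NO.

size-2^0 implicants → 0010(✓)  0100(✓)  0110(✓)  1010(✓)  1011(✓)  1100(✓)  1101(✓)  1111(✓)
size-2^1 implicants → -010  -100  0-10  01-0  1-11  101-  11-1  110-
Unchecked terms (primes): -010, -100, 0-10, 01-0, 1-11, 101-, 11-1, 110-
Minterm coverage:
  m2 ⊆ -010,0-10
  m4 ⊆ -100,01-0
  m10 ⊆ -010,101-
  m13 ⊆ 11-1,110-
(no essential prime implicants)

NO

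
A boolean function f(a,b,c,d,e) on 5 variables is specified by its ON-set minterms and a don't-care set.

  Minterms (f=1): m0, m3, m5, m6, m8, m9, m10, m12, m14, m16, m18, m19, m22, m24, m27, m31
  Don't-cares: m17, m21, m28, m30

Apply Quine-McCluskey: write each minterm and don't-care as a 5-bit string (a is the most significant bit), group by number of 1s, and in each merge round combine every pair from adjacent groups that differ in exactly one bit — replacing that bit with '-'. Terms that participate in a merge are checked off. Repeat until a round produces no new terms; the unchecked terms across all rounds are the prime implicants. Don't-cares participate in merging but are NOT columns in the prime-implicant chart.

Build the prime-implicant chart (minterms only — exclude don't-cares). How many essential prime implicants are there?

size-2^0 implicants → 00000(✓)  00011(✓)  00101(✓)  00110(✓)  01000(✓)  01001(✓)  01010(✓)  01100(✓)  01110(✓)  10000(✓)  10001(✓)  10010(✓)  10011(✓)  10101(✓)  10110(✓)  11000(✓)  11011(✓)  11100(✓)  11110(✓)  11111(✓)
size-2^1 implicants → -0000(✓)  -0011  -0101  -0110(✓)  -1000(✓)  -1100(✓)  -1110(✓)  0-000(✓)  0-110(✓)  01-00(✓)  01-10(✓)  010-0(✓)  0100-  011-0(✓)  1-000(✓)  1-011  1-110(✓)  10-01  10-10  100-0(✓)  100-1(✓)  1000-(✓)  1001-(✓)  11-00(✓)  11-11  111-0(✓)  1111-
size-2^2 implicants → --000  --110  -1-00  -11-0  01--0  100--
Unchecked terms (primes): --000, --110, -0011, -0101, -1-00, -11-0, 01--0, 0100-, 1-011, 10-01, 10-10, 100--, 11-11, 1111-
Minterm coverage:
  m0 ⊆ --000 [E]
  m3 ⊆ -0011 [E]
  m5 ⊆ -0101 [E]
  m6 ⊆ --110 [E]
  m8 ⊆ --000,-1-00,01--0,0100-
  m9 ⊆ 0100- [E]
  m10 ⊆ 01--0 [E]
  m12 ⊆ -1-00,-11-0,01--0
  m14 ⊆ --110,-11-0,01--0
  m16 ⊆ --000,100--
  m18 ⊆ 10-10,100--
  m19 ⊆ -0011,1-011,100--
  m22 ⊆ --110,10-10
  m24 ⊆ --000,-1-00
  m27 ⊆ 1-011,11-11
  m31 ⊆ 11-11,1111-
E = {--000, --110, -0011, -0101, 01--0, 0100-}

6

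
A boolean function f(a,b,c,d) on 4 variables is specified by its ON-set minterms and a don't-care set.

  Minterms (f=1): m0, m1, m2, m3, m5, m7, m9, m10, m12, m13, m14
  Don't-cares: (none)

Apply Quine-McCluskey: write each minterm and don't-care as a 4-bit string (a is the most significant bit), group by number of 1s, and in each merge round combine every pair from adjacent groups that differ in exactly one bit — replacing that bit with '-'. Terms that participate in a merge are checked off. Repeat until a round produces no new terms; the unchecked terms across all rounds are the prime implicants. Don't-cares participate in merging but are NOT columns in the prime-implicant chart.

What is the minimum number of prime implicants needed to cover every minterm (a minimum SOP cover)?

5

[col 0] 0000*, 0001*, 0010*, 0011*, 0101*, 0111*, 1001*, 1010*, 1100*, 1101*, 1110*
[col 1] -001*, -010, -101*, 0-01*, 0-11*, 00-0*, 00-1*, 000-*, 001-*, 01-1*, 1-01*, 1-10, 11-0, 110-
[col 2] --01, 0--1, 00--
Prime implicants: --01, -010, 0--1, 00--, 1-10, 11-0, 110-
PI chart (minterm → PIs covering it):
  0 | 00--  (sole → essential)
  1 | --01,0--1,00--
  2 | -010,00--
  3 | 0--1,00--
  5 | --01,0--1
  7 | 0--1  (sole → essential)
  9 | --01  (sole → essential)
  10 | -010,1-10
  12 | 11-0,110-
  13 | --01,110-
  14 | 1-10,11-0
Essential prime implicants: --01, 0--1, 00--
Petrick residual → -010, 11-0
Minimum SOP uses 5 PIs: c'd + b'cd' + a'd + a'b' + abd'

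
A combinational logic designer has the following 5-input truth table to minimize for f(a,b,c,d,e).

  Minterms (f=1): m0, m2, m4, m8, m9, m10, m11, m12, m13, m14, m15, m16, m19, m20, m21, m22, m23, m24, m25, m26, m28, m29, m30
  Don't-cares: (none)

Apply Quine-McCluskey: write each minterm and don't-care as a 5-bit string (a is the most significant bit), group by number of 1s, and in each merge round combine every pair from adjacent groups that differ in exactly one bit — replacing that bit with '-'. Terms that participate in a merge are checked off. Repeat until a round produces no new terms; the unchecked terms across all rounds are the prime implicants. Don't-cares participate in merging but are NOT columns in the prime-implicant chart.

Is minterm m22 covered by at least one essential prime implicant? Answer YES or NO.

[col 0] 00000*, 00010*, 00100*, 01000*, 01001*, 01010*, 01011*, 01100*, 01101*, 01110*, 01111*, 10000*, 10011*, 10100*, 10101*, 10110*, 10111*, 11000*, 11001*, 11010*, 11100*, 11101*, 11110*
[col 1] -0000*, -0100*, -1000*, -1001*, -1010*, -1100*, -1101*, -1110*, 0-000*, 0-010*, 0-100*, 00-00*, 000-0*, 01-00*, 01-01*, 01-10*, 01-11*, 010-0*, 010-1*, 0100-*, 0101-*, 011-0*, 011-1*, 0110-*, 0111-*, 1-000*, 1-100*, 1-101*, 1-110*, 10-00*, 10-11, 101-0*, 101-1*, 1010-*, 1011-*, 11-00*, 11-01*, 11-10*, 110-0*, 1100-*, 111-0*, 1110-*
[col 2] --000*, --100*, -0-00*, -1-00*, -1-01*, -1-10*, -10-0*, -100-*, -11-0*, -110-*, 0--00*, 0-0-0, 01--0*, 01--1*, 01-0-*, 01-1-*, 010--*, 011--*, 1--00*, 1-1-0, 1-10-, 101--, 11--0*, 11-0-*
[col 3] ---00, -1--0, -1-0-, 01---
Prime implicants: ---00, -1--0, -1-0-, 0-0-0, 01---, 1-1-0, 1-10-, 10-11, 101--
PI chart (minterm → PIs covering it):
  0 | ---00,0-0-0
  2 | 0-0-0  (sole → essential)
  4 | ---00  (sole → essential)
  8 | ---00,-1--0,-1-0-,0-0-0,01---
  9 | -1-0-,01---
  10 | -1--0,0-0-0,01---
  11 | 01---  (sole → essential)
  12 | ---00,-1--0,-1-0-,01---
  13 | -1-0-,01---
  14 | -1--0,01---
  15 | 01---  (sole → essential)
  16 | ---00  (sole → essential)
  19 | 10-11  (sole → essential)
  20 | ---00,1-1-0,1-10-,101--
  21 | 1-10-,101--
  22 | 1-1-0,101--
  23 | 10-11,101--
  24 | ---00,-1--0,-1-0-
  25 | -1-0-  (sole → essential)
  26 | -1--0  (sole → essential)
  28 | ---00,-1--0,-1-0-,1-1-0,1-10-
  29 | -1-0-,1-10-
  30 | -1--0,1-1-0
Essential prime implicants: ---00, -1--0, -1-0-, 0-0-0, 01---, 10-11

NO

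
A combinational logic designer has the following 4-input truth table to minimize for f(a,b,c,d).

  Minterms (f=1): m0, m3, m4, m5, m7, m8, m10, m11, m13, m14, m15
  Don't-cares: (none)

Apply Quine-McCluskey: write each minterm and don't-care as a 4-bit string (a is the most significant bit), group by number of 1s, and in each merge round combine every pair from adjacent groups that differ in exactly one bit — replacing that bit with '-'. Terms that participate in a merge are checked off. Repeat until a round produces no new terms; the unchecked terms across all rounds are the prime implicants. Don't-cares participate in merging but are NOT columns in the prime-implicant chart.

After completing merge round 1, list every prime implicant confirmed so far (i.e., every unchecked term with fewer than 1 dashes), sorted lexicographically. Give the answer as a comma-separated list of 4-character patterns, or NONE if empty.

NONE

Round 0: 0000✓ 0011✓ 0100✓ 0101✓ 0111✓ 1000✓ 1010✓ 1011✓ 1101✓ 1110✓ 1111✓
Round 1: -000 -011✓ -101✓ -111✓ 0-00 0-11✓ 01-1✓ 010- 1-10✓ 1-11✓ 10-0 101-✓ 11-1✓ 111-✓
Round 2: --11 -1-1 1-1-
PIs = {--11, -000, -1-1, 0-00, 010-, 1-1-, 10-0}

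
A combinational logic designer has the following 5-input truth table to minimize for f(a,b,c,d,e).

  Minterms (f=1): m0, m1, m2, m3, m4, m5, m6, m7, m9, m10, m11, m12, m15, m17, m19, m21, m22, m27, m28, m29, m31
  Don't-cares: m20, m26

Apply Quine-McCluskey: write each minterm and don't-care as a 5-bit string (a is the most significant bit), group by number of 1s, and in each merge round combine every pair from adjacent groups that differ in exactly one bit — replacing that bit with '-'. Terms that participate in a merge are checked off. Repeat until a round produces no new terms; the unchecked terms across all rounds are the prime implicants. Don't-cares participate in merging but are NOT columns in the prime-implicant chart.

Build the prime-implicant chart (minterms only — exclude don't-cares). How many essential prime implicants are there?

size-2^0 implicants → 00000(✓)  00001(✓)  00010(✓)  00011(✓)  00100(✓)  00101(✓)  00110(✓)  00111(✓)  01001(✓)  01010(✓)  01011(✓)  01100(✓)  01111(✓)  10001(✓)  10011(✓)  10100(✓)  10101(✓)  10110(✓)  11010(✓)  11011(✓)  11100(✓)  11101(✓)  11111(✓)
size-2^1 implicants → -0001(✓)  -0011(✓)  -0100(✓)  -0101(✓)  -0110(✓)  -1010(✓)  -1011(✓)  -1100(✓)  -1111(✓)  0-001(✓)  0-010(✓)  0-011(✓)  0-100(✓)  0-111(✓)  00-00(✓)  00-01(✓)  00-10(✓)  00-11(✓)  000-0(✓)  000-1(✓)  0000-(✓)  0001-(✓)  001-0(✓)  001-1(✓)  0010-(✓)  0011-(✓)  01-11(✓)  010-1(✓)  0101-(✓)  1-011(✓)  1-100(✓)  1-101(✓)  10-01(✓)  100-1(✓)  101-0(✓)  1010-(✓)  11-11(✓)  1101-(✓)  111-1  1110-(✓)
size-2^2 implicants → --011  --100  -0-01  -00-1  -01-0  -010-  -1-11  -101-  0--11  0-0-1  0-01-  00--0(✓)  00--1(✓)  00-0-(✓)  00-1-(✓)  000--(✓)  001--(✓)  1-10-
size-2^3 implicants → 00---
Unchecked terms (primes): --011, --100, -0-01, -00-1, -01-0, -010-, -1-11, -101-, 0--11, 0-0-1, 0-01-, 00---, 1-10-, 111-1
Minterm coverage:
  m0 ⊆ 00--- [E]
  m1 ⊆ -0-01,-00-1,0-0-1,00---
  m2 ⊆ 0-01-,00---
  m3 ⊆ --011,-00-1,0--11,0-0-1,0-01-,00---
  m4 ⊆ --100,-01-0,-010-,00---
  m5 ⊆ -0-01,-010-,00---
  m6 ⊆ -01-0,00---
  m7 ⊆ 0--11,00---
  m9 ⊆ 0-0-1 [E]
  m10 ⊆ -101-,0-01-
  m11 ⊆ --011,-1-11,-101-,0--11,0-0-1,0-01-
  m12 ⊆ --100 [E]
  m15 ⊆ -1-11,0--11
  m17 ⊆ -0-01,-00-1
  m19 ⊆ --011,-00-1
  m21 ⊆ -0-01,-010-,1-10-
  m22 ⊆ -01-0 [E]
  m27 ⊆ --011,-1-11,-101-
  m28 ⊆ --100,1-10-
  m29 ⊆ 1-10-,111-1
  m31 ⊆ -1-11,111-1
E = {--100, -01-0, 0-0-1, 00---}

4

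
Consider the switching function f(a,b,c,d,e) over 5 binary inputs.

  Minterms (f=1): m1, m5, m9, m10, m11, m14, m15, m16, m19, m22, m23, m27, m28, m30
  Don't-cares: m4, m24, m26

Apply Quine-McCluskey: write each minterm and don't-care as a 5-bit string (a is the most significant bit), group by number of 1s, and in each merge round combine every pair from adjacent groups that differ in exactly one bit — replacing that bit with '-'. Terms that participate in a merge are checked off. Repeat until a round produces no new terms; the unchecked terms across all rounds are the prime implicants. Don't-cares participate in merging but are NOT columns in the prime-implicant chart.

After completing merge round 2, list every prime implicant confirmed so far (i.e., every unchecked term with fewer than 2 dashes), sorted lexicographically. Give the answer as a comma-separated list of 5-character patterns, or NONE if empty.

[col 0] 00001*, 00100*, 00101*, 01001*, 01010*, 01011*, 01110*, 01111*, 10000*, 10011*, 10110*, 10111*, 11000*, 11010*, 11011*, 11100*, 11110*
[col 1] -1010*, -1011*, -1110*, 0-001, 00-01, 0010-, 01-10*, 01-11*, 010-1, 0101-*, 0111-*, 1-000, 1-011, 1-110, 10-11, 1011-, 11-00*, 11-10*, 110-0*, 1101-*, 111-0*
[col 2] -1-10, -101-, 01-1-, 11--0
Prime implicants: -1-10, -101-, 0-001, 00-01, 0010-, 01-1-, 010-1, 1-000, 1-011, 1-110, 10-11, 1011-, 11--0

0-001, 00-01, 0010-, 010-1, 1-000, 1-011, 1-110, 10-11, 1011-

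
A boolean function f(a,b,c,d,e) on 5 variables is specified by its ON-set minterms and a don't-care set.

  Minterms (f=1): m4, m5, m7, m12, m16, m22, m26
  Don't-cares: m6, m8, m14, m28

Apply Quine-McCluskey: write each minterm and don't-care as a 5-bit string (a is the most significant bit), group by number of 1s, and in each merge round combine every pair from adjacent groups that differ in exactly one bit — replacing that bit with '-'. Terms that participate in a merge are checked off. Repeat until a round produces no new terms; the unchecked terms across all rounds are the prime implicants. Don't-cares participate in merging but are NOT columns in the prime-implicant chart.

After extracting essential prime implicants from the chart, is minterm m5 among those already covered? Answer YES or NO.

YES

Round 0: 00100✓ 00101✓ 00110✓ 00111✓ 01000✓ 01100✓ 01110✓ 10000 10110✓ 11010 11100✓
Round 1: -0110 -1100 0-100✓ 0-110✓ 001-0✓ 001-1✓ 0010-✓ 0011-✓ 01-00 011-0✓
Round 2: 0-1-0 001--
PIs = {-0110, -1100, 0-1-0, 001--, 01-00, 10000, 11010}
Coverage chart:
  m4: 0-1-0,001--
  m5: 001-- ←essential
  m7: 001-- ←essential
  m12: -1100,0-1-0,01-00
  m16: 10000 ←essential
  m22: -0110 ←essential
  m26: 11010 ←essential
Essential: -0110, 001--, 10000, 11010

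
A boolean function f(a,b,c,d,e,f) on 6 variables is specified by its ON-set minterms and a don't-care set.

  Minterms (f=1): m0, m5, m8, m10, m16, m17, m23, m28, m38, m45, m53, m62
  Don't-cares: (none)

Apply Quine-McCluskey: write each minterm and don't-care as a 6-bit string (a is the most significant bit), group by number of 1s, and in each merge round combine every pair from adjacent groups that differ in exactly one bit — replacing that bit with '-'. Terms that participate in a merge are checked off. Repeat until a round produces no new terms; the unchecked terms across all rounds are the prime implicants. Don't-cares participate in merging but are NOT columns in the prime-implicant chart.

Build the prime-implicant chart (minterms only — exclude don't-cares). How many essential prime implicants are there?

9

size-2^0 implicants → 000000(✓)  000101  001000(✓)  001010(✓)  010000(✓)  010001(✓)  010111  011100  100110  101101  110101  111110
size-2^1 implicants → 0-0000  00-000  0010-0  01000-
Unchecked terms (primes): 0-0000, 00-000, 000101, 0010-0, 01000-, 010111, 011100, 100110, 101101, 110101, 111110
Minterm coverage:
  m0 ⊆ 0-0000,00-000
  m5 ⊆ 000101 [E]
  m8 ⊆ 00-000,0010-0
  m10 ⊆ 0010-0 [E]
  m16 ⊆ 0-0000,01000-
  m17 ⊆ 01000- [E]
  m23 ⊆ 010111 [E]
  m28 ⊆ 011100 [E]
  m38 ⊆ 100110 [E]
  m45 ⊆ 101101 [E]
  m53 ⊆ 110101 [E]
  m62 ⊆ 111110 [E]
E = {000101, 0010-0, 01000-, 010111, 011100, 100110, 101101, 110101, 111110}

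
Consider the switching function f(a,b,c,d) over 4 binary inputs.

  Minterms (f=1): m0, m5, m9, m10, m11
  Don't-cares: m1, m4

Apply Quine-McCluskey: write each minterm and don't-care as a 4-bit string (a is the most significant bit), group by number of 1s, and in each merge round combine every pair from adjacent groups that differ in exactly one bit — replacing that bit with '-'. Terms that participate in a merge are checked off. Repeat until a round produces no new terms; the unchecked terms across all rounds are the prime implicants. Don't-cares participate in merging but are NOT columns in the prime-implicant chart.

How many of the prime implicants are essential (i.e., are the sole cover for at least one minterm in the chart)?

2

[col 0] 0000*, 0001*, 0100*, 0101*, 1001*, 1010*, 1011*
[col 1] -001, 0-00*, 0-01*, 000-*, 010-*, 10-1, 101-
[col 2] 0-0-
Prime implicants: -001, 0-0-, 10-1, 101-
PI chart (minterm → PIs covering it):
  0 | 0-0-  (sole → essential)
  5 | 0-0-  (sole → essential)
  9 | -001,10-1
  10 | 101-  (sole → essential)
  11 | 10-1,101-
Essential prime implicants: 0-0-, 101-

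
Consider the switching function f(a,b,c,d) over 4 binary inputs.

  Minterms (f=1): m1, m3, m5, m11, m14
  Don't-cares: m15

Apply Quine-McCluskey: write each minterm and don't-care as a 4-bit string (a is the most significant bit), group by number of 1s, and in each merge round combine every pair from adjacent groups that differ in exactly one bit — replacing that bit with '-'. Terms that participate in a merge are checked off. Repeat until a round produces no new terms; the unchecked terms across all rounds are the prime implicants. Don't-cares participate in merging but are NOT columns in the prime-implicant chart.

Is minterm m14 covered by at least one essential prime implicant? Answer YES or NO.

YES

Round 0: 0001✓ 0011✓ 0101✓ 1011✓ 1110✓ 1111✓
Round 1: -011 0-01 00-1 1-11 111-
PIs = {-011, 0-01, 00-1, 1-11, 111-}
Coverage chart:
  m1: 0-01,00-1
  m3: -011,00-1
  m5: 0-01 ←essential
  m11: -011,1-11
  m14: 111- ←essential
Essential: 0-01, 111-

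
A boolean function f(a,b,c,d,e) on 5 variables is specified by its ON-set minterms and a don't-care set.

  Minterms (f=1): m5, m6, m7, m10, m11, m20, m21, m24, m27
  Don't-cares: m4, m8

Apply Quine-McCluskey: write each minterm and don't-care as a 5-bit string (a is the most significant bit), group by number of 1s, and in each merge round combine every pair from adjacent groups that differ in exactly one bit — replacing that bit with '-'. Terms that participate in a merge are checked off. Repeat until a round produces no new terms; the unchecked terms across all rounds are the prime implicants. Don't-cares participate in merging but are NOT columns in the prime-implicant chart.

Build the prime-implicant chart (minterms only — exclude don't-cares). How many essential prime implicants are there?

4

size-2^0 implicants → 00100(✓)  00101(✓)  00110(✓)  00111(✓)  01000(✓)  01010(✓)  01011(✓)  10100(✓)  10101(✓)  11000(✓)  11011(✓)
size-2^1 implicants → -0100(✓)  -0101(✓)  -1000  -1011  001-0(✓)  001-1(✓)  0010-(✓)  0011-(✓)  010-0  0101-  1010-(✓)
size-2^2 implicants → -010-  001--
Unchecked terms (primes): -010-, -1000, -1011, 001--, 010-0, 0101-
Minterm coverage:
  m5 ⊆ -010-,001--
  m6 ⊆ 001-- [E]
  m7 ⊆ 001-- [E]
  m10 ⊆ 010-0,0101-
  m11 ⊆ -1011,0101-
  m20 ⊆ -010- [E]
  m21 ⊆ -010- [E]
  m24 ⊆ -1000 [E]
  m27 ⊆ -1011 [E]
E = {-010-, -1000, -1011, 001--}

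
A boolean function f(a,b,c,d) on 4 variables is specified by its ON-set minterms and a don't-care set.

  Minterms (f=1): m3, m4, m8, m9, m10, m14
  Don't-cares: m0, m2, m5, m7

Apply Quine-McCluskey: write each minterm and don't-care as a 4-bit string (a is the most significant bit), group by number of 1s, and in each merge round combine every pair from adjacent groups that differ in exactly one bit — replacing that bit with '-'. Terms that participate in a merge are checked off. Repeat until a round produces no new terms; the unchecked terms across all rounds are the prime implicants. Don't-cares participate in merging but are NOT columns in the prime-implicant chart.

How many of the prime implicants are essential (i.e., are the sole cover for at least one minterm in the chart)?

size-2^0 implicants → 0000(✓)  0010(✓)  0011(✓)  0100(✓)  0101(✓)  0111(✓)  1000(✓)  1001(✓)  1010(✓)  1110(✓)
size-2^1 implicants → -000(✓)  -010(✓)  0-00  0-11  00-0(✓)  001-  01-1  010-  1-10  10-0(✓)  100-
size-2^2 implicants → -0-0
Unchecked terms (primes): -0-0, 0-00, 0-11, 001-, 01-1, 010-, 1-10, 100-
Minterm coverage:
  m3 ⊆ 0-11,001-
  m4 ⊆ 0-00,010-
  m8 ⊆ -0-0,100-
  m9 ⊆ 100- [E]
  m10 ⊆ -0-0,1-10
  m14 ⊆ 1-10 [E]
E = {1-10, 100-}

2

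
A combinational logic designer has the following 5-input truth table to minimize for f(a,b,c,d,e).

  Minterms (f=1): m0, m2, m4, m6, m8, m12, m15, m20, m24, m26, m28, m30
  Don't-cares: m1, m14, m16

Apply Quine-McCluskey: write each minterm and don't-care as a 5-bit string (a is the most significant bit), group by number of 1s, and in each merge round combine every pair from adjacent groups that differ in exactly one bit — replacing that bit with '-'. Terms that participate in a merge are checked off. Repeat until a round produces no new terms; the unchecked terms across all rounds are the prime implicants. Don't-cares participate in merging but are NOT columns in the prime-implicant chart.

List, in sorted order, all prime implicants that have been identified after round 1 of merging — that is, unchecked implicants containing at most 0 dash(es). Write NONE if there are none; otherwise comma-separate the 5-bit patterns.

NONE

[col 0] 00000*, 00001*, 00010*, 00100*, 00110*, 01000*, 01100*, 01110*, 01111*, 10000*, 10100*, 11000*, 11010*, 11100*, 11110*
[col 1] -0000*, -0100*, -1000*, -1100*, -1110*, 0-000*, 0-100*, 0-110*, 00-00*, 00-10*, 000-0*, 0000-, 001-0*, 01-00*, 011-0*, 0111-, 1-000*, 1-100*, 10-00*, 11-00*, 11-10*, 110-0*, 111-0*
[col 2] --000*, --100*, -0-00*, -1-00*, -11-0, 0--00*, 0-1-0, 00--0, 1--00*, 11--0
[col 3] ---00
Prime implicants: ---00, -11-0, 0-1-0, 00--0, 0000-, 0111-, 11--0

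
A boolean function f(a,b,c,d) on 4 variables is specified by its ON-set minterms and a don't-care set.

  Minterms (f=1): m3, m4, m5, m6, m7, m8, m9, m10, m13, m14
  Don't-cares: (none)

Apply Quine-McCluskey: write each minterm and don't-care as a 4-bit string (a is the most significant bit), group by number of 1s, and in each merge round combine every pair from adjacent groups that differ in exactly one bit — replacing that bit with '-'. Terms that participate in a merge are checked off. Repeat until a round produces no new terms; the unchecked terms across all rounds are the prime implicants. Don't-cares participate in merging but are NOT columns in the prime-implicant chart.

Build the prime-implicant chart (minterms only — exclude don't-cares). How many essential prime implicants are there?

Round 0: 0011✓ 0100✓ 0101✓ 0110✓ 0111✓ 1000✓ 1001✓ 1010✓ 1101✓ 1110✓
Round 1: -101 -110 0-11 01-0✓ 01-1✓ 010-✓ 011-✓ 1-01 1-10 10-0 100-
Round 2: 01--
PIs = {-101, -110, 0-11, 01--, 1-01, 1-10, 10-0, 100-}
Coverage chart:
  m3: 0-11 ←essential
  m4: 01-- ←essential
  m5: -101,01--
  m6: -110,01--
  m7: 0-11,01--
  m8: 10-0,100-
  m9: 1-01,100-
  m10: 1-10,10-0
  m13: -101,1-01
  m14: -110,1-10
Essential: 0-11, 01--

2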